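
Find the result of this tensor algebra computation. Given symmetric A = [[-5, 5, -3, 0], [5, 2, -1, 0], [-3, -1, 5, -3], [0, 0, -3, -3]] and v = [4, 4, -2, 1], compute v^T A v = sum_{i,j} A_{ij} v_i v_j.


First compute Av:
(Av)_1 = -5*4 + 5*4 + -3*-2 + 0*1 = 6
(Av)_2 = 5*4 + 2*4 + -1*-2 + 0*1 = 30
(Av)_3 = -3*4 + -1*4 + 5*-2 + -3*1 = -29
(Av)_4 = 0*4 + 0*4 + -3*-2 + -3*1 = 3
Av = [6, 30, -29, 3]
Then v^T (Av) = 4*6 + 4*30 + -2*-29 + 1*3
= 24 + 120 + 58 + 3 = 205

205


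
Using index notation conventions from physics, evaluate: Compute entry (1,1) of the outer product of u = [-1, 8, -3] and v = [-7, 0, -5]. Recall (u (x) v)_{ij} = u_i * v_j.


The outer product entry T_{ij} = u_i * v_j.
We need i=1, j=1.
u_1 = -1, v_1 = -7
T_{1,1} = -1 * -7 = 7

7


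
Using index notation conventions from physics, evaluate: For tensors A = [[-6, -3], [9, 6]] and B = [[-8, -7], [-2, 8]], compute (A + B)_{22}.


Tensor addition is component-wise: (A + B)_{ij} = A_{ij} + B_{ij}.
A_{22} = 6
B_{22} = 8
(A + B)_{22} = 6 + 8 = 14

14


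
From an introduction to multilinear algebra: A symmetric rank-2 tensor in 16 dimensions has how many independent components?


A symmetric rank-2 tensor in d dimensions has d(d+1)/2 independent components.
d = 16
d(d+1)/2 = 16 * 17 / 2 = 272 / 2 = 136

136


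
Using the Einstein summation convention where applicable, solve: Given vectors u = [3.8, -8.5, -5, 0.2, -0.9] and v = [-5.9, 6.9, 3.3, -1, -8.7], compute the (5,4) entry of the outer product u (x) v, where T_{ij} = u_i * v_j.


The outer product entry T_{ij} = u_i * v_j.
We need i=5, j=4.
u_5 = -0.9, v_4 = -1
T_{5,4} = -0.9 * -1 = 0.9

0.9


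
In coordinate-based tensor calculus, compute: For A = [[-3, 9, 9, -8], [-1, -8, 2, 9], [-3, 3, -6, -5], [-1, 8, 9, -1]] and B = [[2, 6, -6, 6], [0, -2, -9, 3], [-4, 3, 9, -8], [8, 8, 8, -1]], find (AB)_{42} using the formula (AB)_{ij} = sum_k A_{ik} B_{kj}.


(AB)_{ij} = sum_k A_{ik} B_{kj}.
For i=4, j=2:
A_{41} * B_{12} = -1 * 6 = -6
A_{42} * B_{22} = 8 * -2 = -16
A_{43} * B_{32} = 9 * 3 = 27
A_{44} * B_{42} = -1 * 8 = -8
Sum = -6 + -16 + 27 + -8 = -3

-3


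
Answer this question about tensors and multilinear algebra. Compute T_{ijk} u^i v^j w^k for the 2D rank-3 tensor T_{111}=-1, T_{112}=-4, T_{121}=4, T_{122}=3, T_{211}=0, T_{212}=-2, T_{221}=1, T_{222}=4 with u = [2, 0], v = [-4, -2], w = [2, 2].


S = sum over i,j,k of T_{ijk} u_i v_j w_k. Expanding all 8 terms:
T_{111}*u_1*v_1*w_1 = -1*2*-4*2 = 16  (running total: 16)
T_{112}*u_1*v_1*w_2 = -4*2*-4*2 = 64  (running total: 80)
T_{121}*u_1*v_2*w_1 = 4*2*-2*2 = -32  (running total: 48)
T_{122}*u_1*v_2*w_2 = 3*2*-2*2 = -24  (running total: 24)
T_{211}*u_2*v_1*w_1 = 0*0*-4*2 = 0  (running total: 24)
T_{212}*u_2*v_1*w_2 = -2*0*-4*2 = 0  (running total: 24)
T_{221}*u_2*v_2*w_1 = 1*0*-2*2 = 0  (running total: 24)
T_{222}*u_2*v_2*w_2 = 4*0*-2*2 = 0  (running total: 24)
S = 24

24


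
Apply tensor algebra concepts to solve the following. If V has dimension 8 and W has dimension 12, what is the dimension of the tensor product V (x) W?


The dimension of a tensor product is the product of dimensions.
dim(V) = 8, dim(W) = 12
dim(V (x) W) = 8 * 12 = 96

96


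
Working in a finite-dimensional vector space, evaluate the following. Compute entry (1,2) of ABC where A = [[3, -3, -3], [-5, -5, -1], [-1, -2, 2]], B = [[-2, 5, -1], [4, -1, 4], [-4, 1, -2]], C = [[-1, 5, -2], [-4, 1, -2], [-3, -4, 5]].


(ABC)_{12} = sum_m (AB)_{1m} C_{m2}. First compute row 1 of AB.
(AB)_{11} = 3*-2 + -3*4 + -3*-4 = -6
(AB)_{12} = 3*5 + -3*-1 + -3*1 = 15
(AB)_{13} = 3*-1 + -3*4 + -3*-2 = -9
Now contract with column 2 of C:
(AB)_{11} * C_{12} = -6 * 5 = -30
(AB)_{12} * C_{22} = 15 * 1 = 15
(AB)_{13} * C_{32} = -9 * -4 = 36
(ABC)_{12} = -30 + 15 + 36 = 21

21


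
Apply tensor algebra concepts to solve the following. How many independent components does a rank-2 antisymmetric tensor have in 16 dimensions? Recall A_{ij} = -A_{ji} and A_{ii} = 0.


An antisymmetric rank-2 tensor satisfies A_{ij} = -A_{ji}, so diagonal entries are zero.
The independent components are the upper-triangular entries: C(n, 2) = n(n-1)/2.
n = 16
C(16, 2) = 16 * 15 / 2 = 240 / 2 = 120

120


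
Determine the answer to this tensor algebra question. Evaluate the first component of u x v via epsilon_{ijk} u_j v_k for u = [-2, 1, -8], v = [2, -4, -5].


(u x v)_1 = sum_{j,k} epsilon_{1jk} u_j v_k. Only permutations of (1,2,3) contribute; the two non-zero terms are:
eps_{123} u_2 v_3 = 1 * 1 * -5 = -5
eps_{132} u_3 v_2 = -1 * -8 * -4 = -32
(u x v)_1 = -37

-37


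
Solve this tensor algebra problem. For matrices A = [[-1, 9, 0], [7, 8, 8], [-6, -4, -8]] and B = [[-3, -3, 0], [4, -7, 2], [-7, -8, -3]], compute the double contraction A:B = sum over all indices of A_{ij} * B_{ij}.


A:B = sum over all i,j of A_{ij} * B_{ij}.
Row 1: -1*-3=3, 9*-3=-27, 0*0=0 => row sum = -24
Row 2: 7*4=28, 8*-7=-56, 8*2=16 => row sum = -12
Row 3: -6*-7=42, -4*-8=32, -8*-3=24 => row sum = 98
Total = -24 + -12 + 98 = 62

62


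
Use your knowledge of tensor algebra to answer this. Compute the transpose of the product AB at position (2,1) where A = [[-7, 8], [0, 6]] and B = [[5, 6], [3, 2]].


(AB)^T_{ij} = (AB)_{ji} = sum_k A_{jk} B_{ki}.
For i=2, j=1 we need (AB)_{12}:
A_{11} * B_{12} = -7 * 6 = -42
A_{12} * B_{22} = 8 * 2 = 16
Sum = -42 + 16 = -26

-26


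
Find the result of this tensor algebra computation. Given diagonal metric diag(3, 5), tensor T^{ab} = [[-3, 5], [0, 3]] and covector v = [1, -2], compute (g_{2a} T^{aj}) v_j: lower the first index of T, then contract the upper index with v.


Step 1: lower the first index. For a diagonal metric, g_{ia} T^{aj} = g_{ii} T^{ij} (no sum on i).
g_{22} = 5
S_2{}^1 = 5 * T^{21} = 5 * 0 = 0
S_2{}^2 = 5 * T^{22} = 5 * 3 = 15
Step 2: contract S_2{}^j with v_j.
S_2{}^1 * v_1 = 0 * 1 = 0
S_2{}^2 * v_2 = 15 * -2 = -30
Result = 0 + -30 = -30

-30


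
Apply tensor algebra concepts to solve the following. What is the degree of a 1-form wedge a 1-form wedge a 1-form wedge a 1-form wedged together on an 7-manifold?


The degree of a wedge product is the sum of the degrees of the individual forms.
Degrees: 1, 1, 1, 1
Total degree = 1 + 1 + 1 + 1 = 4

4


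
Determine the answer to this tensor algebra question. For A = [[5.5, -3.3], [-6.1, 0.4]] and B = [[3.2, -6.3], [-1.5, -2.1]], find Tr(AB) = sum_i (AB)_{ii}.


Tr(AB) = sum_i (AB)_{ii} where (AB)_{ii} = sum_k A_{ik} B_{ki}.
(AB)_{11} = 5.5*3.2 + -3.3*-1.5 = 22.55
(AB)_{22} = -6.1*-6.3 + 0.4*-2.1 = 37.59
Tr(AB) = 22.55 + 37.59 = 60.14

60.14


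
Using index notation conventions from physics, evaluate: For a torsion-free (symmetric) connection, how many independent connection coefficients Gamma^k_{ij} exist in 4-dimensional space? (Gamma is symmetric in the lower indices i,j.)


Christoffel symbols Gamma^k_{ij} are symmetric in i,j, so there are d * d(d+1)/2 independent symbols.
d = 4
d(d+1)/2 = 4 * 5 / 2 = 10
Total = 4 * 10 = 40

40


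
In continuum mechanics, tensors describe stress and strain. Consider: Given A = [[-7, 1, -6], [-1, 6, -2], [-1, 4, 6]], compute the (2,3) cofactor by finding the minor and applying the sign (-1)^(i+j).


To find cofactor C_{23}, delete row 2 and column 3.
The resulting 2x2 submatrix is: [[-7, 1], [-1, 4]]
Minor M_{23} = -7*4 - 1*-1
  = -28 - -1 = -27
Sign = (-1)^(2+3) = (-1)^5 = -1
Cofactor C_{23} = -1 * -27 = 27

27


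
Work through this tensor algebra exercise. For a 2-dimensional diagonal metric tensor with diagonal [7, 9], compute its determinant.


For a diagonal metric, the determinant is the product of diagonal entries.
Diagonal entries: 7, 9
det(g) = 7 * 9 = 63

63


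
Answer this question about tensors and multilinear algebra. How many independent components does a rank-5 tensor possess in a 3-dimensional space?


The number of components of a rank-r tensor in d dimensions is d^r.
Here d = 3 and r = 5.
3^5 = 243

243


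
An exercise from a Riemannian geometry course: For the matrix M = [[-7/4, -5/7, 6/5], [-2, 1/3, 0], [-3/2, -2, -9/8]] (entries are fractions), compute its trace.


The trace is the sum of diagonal entries.
Diagonal: M[1,1] = -7/4, M[2,2] = 1/3, M[3,3] = -9/8
Tr(M) = -7/4 + 1/3 + -9/8
Computing step by step:
After adding M[1,1]: -7/4
After adding M[2,2]: -17/12
After adding M[3,3]: -61/24
Tr(M) = -61/24

-61/24


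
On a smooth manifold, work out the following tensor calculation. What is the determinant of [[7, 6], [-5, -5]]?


For a 2x2 matrix [[a, b], [c, d]], det = a*d - b*c.
a = 7, b = 6, c = -5, d = -5
a*d = 7 * -5 = -35
b*c = 6 * -5 = -30
det = -35 - -30 = -5

-5


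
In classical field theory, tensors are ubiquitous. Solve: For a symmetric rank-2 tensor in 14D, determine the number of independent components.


A symmetric rank-2 tensor in d dimensions has d(d+1)/2 independent components.
d = 14
d(d+1)/2 = 14 * 15 / 2 = 210 / 2 = 105

105


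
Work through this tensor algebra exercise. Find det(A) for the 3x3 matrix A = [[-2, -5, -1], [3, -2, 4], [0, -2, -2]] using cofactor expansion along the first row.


Expanding along the first row, det(A) = a11*M_11 - a12*M_12 + a13*M_13, where M_1j is the (1,j) minor.
Minor M_11 = -2*-2 - 4*-2 = 12
Minor M_12 = 3*-2 - 4*0 = -6
Minor M_13 = 3*-2 - -2*0 = -6
det = -2*(12) - -5*(-6) + -1*(-6)
    = -24 - 30 + 6
    = -48

-48


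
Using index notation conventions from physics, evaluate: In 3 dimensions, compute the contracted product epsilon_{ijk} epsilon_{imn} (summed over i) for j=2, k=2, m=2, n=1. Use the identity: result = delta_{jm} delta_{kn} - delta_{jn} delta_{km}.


Using the identity: epsilon_{ijk} epsilon_{imn} = delta_{jm} delta_{kn} - delta_{jn} delta_{km}.
delta_{22} = 1
delta_{21} = 0
delta_{21} = 0
delta_{22} = 1
Result = 1 * 0 - 0 * 1 = 0 - 0 = 0

0


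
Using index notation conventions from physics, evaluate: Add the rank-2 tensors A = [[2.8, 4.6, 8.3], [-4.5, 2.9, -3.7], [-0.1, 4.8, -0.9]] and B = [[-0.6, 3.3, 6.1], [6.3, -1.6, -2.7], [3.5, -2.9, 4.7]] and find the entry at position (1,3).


Tensor addition is component-wise: (A + B)_{ij} = A_{ij} + B_{ij}.
A_{13} = 8.3
B_{13} = 6.1
(A + B)_{13} = 8.3 + 6.1 = 14.4

14.4


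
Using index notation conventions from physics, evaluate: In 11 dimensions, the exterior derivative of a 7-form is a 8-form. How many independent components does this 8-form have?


The exterior derivative of a p-form is a (p+1)-form.
Its number of independent components is C(n, p+1).
n = 11, p+1 = 8
C(11, 8) = 165

165


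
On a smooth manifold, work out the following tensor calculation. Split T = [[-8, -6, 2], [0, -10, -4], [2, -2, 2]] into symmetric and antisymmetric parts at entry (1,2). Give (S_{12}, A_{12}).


T_{12} = -6
T_{21} = 0
S_{12} = (-6 + 0)/2 = -6/2 = -3
A_{12} = (-6 - 0)/2 = -6/2 = -3
Check: S + A = -3 + -3 = -6 = T_{12}.

(-3, -3)


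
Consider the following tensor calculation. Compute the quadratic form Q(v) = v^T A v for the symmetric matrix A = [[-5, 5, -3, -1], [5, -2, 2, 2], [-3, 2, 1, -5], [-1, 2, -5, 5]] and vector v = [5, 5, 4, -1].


First compute Av:
(Av)_1 = -5*5 + 5*5 + -3*4 + -1*-1 = -11
(Av)_2 = 5*5 + -2*5 + 2*4 + 2*-1 = 21
(Av)_3 = -3*5 + 2*5 + 1*4 + -5*-1 = 4
(Av)_4 = -1*5 + 2*5 + -5*4 + 5*-1 = -20
Av = [-11, 21, 4, -20]
Then v^T (Av) = 5*-11 + 5*21 + 4*4 + -1*-20
= -55 + 105 + 16 + 20 = 86

86


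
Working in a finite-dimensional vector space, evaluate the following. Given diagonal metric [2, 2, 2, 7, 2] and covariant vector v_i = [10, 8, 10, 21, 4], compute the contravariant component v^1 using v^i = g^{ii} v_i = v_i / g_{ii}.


To raise an index with a diagonal metric: v^i = v_i / g_{ii}.
For index 1: v_1 = 10, g_{11} = 2
v^1 = 10 / 2 = 5

5


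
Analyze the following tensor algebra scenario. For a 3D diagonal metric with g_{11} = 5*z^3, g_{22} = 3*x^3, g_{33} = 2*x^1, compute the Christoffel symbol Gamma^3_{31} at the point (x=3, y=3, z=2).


For a diagonal metric, Gamma^k_{ij} = (1/2) g^{kk} (dg_{ik}/dx_j + dg_{jk}/dx_i - dg_{ij}/dx_k).
The metric is diagonal, so g_{ab} = 0 for a != b.
At the given point: g_{11} = 40, g_{22} = 81, g_{33} = 6
g^{33} = 1/6
dg_{33}/dx_1 = dg_{33}/dx_1 = 2
dg_{13}/dx_3 = 0 (off-diagonal)
dg_{31}/dx_3 = 0 (off-diagonal)
Numerator = 2 + 0 - 0 = 2
Gamma^3_{31} = 2 / (2 * 6) = 1/6

1/6


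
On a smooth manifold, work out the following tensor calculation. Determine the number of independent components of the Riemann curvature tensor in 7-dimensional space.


The Riemann tensor in d dimensions has d^2(d^2 - 1)/12 independent components.
d = 7, so d^2 = 49
d^2 - 1 = 48
d^2(d^2 - 1) = 49 * 48 = 2352
Divide by 12: 2352 / 12 = 196

196


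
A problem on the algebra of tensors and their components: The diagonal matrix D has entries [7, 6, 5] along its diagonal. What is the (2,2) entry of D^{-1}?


For a diagonal matrix, the inverse has entries (D^{-1})_{ii} = 1/d_{ii}.
The diagonal entries are: d_{11} = 7, d_{22} = 6, d_{33} = 5
We need (D^{-1})_{22} = 1/d_{22} = 1/6 = 1/6

1/6


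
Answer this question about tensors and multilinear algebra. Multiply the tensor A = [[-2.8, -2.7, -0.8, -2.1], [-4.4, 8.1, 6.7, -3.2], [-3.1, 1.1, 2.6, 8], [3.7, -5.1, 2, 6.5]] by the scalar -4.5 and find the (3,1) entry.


Scalar multiplication: (cA)_{ij} = c * A_{ij}.
c = -4.5
A_{31} = -3.1
(cA)_{31} = -4.5 * -3.1 = 13.95

13.95


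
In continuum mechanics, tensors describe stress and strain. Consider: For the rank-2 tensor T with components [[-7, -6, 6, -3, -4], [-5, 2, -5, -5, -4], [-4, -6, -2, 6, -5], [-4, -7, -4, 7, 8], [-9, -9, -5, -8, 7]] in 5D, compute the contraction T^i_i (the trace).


The contraction (trace) of a rank-2 tensor is the sum of its diagonal elements.
Diagonal entries: A[1,1] = -7, A[2,2] = 2, A[3,3] = -2, A[4,4] = 7, A[5,5] = 7
Tr(A) = -7 + 2 + -2 + 7 + 7 = 7

7


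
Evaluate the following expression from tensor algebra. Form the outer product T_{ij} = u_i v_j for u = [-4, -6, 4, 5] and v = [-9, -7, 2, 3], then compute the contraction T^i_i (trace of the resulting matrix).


The outer product gives T_{ij} = u_i v_j.
The trace (contraction) is Tr(T) = sum_i T_{ii} = sum_i u_i v_i.
Diagonal entries:
T_{11} = u_1 * v_1 = -4 * -9 = 36
T_{22} = u_2 * v_2 = -6 * -7 = 42
T_{33} = u_3 * v_3 = 4 * 2 = 8
T_{44} = u_4 * v_4 = 5 * 3 = 15
Tr(T) = 36 + 42 + 8 + 15 = 101

101


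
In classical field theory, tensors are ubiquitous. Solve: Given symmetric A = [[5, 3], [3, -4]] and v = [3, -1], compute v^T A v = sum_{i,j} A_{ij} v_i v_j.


First compute Av:
(Av)_1 = 5*3 + 3*-1 = 12
(Av)_2 = 3*3 + -4*-1 = 13
Av = [12, 13]
Then v^T (Av) = 3*12 + -1*13
= 36 + -13 = 23

23


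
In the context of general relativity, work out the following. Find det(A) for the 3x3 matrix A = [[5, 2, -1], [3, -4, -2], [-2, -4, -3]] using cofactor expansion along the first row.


Expanding along the first row, det(A) = a11*M_11 - a12*M_12 + a13*M_13, where M_1j is the (1,j) minor.
Minor M_11 = -4*-3 - -2*-4 = 4
Minor M_12 = 3*-3 - -2*-2 = -13
Minor M_13 = 3*-4 - -4*-2 = -20
det = 5*(4) - 2*(-13) + -1*(-20)
    = 20 - -26 + 20
    = 66

66


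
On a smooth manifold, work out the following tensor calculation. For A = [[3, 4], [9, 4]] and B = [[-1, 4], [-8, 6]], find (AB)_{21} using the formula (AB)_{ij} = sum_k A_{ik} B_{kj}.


(AB)_{ij} = sum_k A_{ik} B_{kj}.
For i=2, j=1:
A_{21} * B_{11} = 9 * -1 = -9
A_{22} * B_{21} = 4 * -8 = -32
Sum = -9 + -32 = -41

-41


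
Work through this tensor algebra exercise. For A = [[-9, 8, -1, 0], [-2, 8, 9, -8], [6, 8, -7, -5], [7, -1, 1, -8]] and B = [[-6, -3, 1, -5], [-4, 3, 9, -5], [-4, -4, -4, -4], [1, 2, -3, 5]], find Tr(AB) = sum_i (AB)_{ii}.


Tr(AB) = sum_i (AB)_{ii} where (AB)_{ii} = sum_k A_{ik} B_{ki}.
(AB)_{11} = -9*-6 + 8*-4 + -1*-4 + 0*1 = 26
(AB)_{22} = -2*-3 + 8*3 + 9*-4 + -8*2 = -22
(AB)_{33} = 6*1 + 8*9 + -7*-4 + -5*-3 = 121
(AB)_{44} = 7*-5 + -1*-5 + 1*-4 + -8*5 = -74
Tr(AB) = 26 + -22 + 121 + -74 = 51

51


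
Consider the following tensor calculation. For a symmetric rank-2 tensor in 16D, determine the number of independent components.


A symmetric rank-2 tensor in d dimensions has d(d+1)/2 independent components.
d = 16
d(d+1)/2 = 16 * 17 / 2 = 272 / 2 = 136

136


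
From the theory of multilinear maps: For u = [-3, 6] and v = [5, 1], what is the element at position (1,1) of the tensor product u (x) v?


The outer product entry T_{ij} = u_i * v_j.
We need i=1, j=1.
u_1 = -3, v_1 = 5
T_{1,1} = -3 * 5 = -15

-15


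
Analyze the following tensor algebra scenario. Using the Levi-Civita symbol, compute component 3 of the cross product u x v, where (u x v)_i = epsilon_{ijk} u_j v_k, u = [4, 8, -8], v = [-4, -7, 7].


(u x v)_3 = sum_{j,k} epsilon_{3jk} u_j v_k. Only permutations of (1,2,3) contribute; the two non-zero terms are:
eps_{312} u_1 v_2 = 1 * 4 * -7 = -28
eps_{321} u_2 v_1 = -1 * 8 * -4 = 32
(u x v)_3 = 4

4


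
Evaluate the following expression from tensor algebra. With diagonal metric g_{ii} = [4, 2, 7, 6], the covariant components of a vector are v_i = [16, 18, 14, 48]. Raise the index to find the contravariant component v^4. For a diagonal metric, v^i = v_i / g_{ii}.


To raise an index with a diagonal metric: v^i = v_i / g_{ii}.
For index 4: v_4 = 48, g_{44} = 6
v^4 = 48 / 6 = 8

8


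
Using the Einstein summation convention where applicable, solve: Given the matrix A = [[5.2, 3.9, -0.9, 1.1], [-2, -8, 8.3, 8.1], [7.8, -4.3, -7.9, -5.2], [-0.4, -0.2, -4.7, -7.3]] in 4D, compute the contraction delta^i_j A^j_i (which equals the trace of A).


The contraction (trace) of a rank-2 tensor is the sum of its diagonal elements.
Diagonal entries: A[1,1] = 5.2, A[2,2] = -8, A[3,3] = -7.9, A[4,4] = -7.3
Tr(A) = 5.2 + -8 + -7.9 + -7.3 = -18

-18


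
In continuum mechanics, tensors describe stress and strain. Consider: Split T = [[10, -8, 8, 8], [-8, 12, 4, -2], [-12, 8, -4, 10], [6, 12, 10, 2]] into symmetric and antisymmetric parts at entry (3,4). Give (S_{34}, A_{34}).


T_{34} = 10
T_{43} = 10
S_{34} = (10 + 10)/2 = 20/2 = 10
A_{34} = (10 - 10)/2 = 0/2 = 0
Check: S + A = 10 + 0 = 10 = T_{34}.

(10, 0)


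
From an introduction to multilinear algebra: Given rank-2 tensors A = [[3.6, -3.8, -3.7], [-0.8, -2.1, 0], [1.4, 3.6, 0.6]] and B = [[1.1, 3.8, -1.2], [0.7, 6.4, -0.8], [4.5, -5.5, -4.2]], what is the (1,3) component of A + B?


Tensor addition is component-wise: (A + B)_{ij} = A_{ij} + B_{ij}.
A_{13} = -3.7
B_{13} = -1.2
(A + B)_{13} = -3.7 + -1.2 = -4.9

-4.9


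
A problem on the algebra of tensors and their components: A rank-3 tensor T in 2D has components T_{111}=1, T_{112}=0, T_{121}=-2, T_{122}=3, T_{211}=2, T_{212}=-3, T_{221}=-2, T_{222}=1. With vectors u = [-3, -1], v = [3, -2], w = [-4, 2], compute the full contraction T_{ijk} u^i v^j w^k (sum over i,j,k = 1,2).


S = sum over i,j,k of T_{ijk} u_i v_j w_k. Expanding all 8 terms:
T_{111}*u_1*v_1*w_1 = 1*-3*3*-4 = 36  (running total: 36)
T_{112}*u_1*v_1*w_2 = 0*-3*3*2 = 0  (running total: 36)
T_{121}*u_1*v_2*w_1 = -2*-3*-2*-4 = 48  (running total: 84)
T_{122}*u_1*v_2*w_2 = 3*-3*-2*2 = 36  (running total: 120)
T_{211}*u_2*v_1*w_1 = 2*-1*3*-4 = 24  (running total: 144)
T_{212}*u_2*v_1*w_2 = -3*-1*3*2 = 18  (running total: 162)
T_{221}*u_2*v_2*w_1 = -2*-1*-2*-4 = 16  (running total: 178)
T_{222}*u_2*v_2*w_2 = 1*-1*-2*2 = 4  (running total: 182)
S = 182

182


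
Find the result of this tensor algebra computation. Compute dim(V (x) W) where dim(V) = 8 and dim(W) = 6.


The dimension of a tensor product is the product of dimensions.
dim(V) = 8, dim(W) = 6
dim(V (x) W) = 8 * 6 = 48

48


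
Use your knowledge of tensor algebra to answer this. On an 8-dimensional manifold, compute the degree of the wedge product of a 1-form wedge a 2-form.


The degree of a wedge product is the sum of the degrees of the individual forms.
Degrees: 1, 2
Total degree = 1 + 2 = 3

3


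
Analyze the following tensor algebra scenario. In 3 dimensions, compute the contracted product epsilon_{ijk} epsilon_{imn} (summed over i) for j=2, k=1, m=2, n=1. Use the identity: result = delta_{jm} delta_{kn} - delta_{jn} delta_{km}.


Using the identity: epsilon_{ijk} epsilon_{imn} = delta_{jm} delta_{kn} - delta_{jn} delta_{km}.
delta_{22} = 1
delta_{11} = 1
delta_{21} = 0
delta_{12} = 0
Result = 1 * 1 - 0 * 0 = 1 - 0 = 1

1


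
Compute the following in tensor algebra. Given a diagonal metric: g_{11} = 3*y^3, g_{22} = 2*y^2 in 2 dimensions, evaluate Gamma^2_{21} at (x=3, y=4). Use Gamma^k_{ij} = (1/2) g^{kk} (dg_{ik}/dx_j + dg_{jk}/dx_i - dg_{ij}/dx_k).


For a diagonal metric, Gamma^k_{ij} = (1/2) g^{kk} (dg_{ik}/dx_j + dg_{jk}/dx_i - dg_{ij}/dx_k).
The metric is diagonal, so g_{ab} = 0 for a != b.
At the given point: g_{11} = 192, g_{22} = 32
g^{22} = 1/32
dg_{22}/dx_1 = dg_{22}/dx_1 = 0
dg_{12}/dx_2 = 0 (off-diagonal)
dg_{21}/dx_2 = 0 (off-diagonal)
Numerator = 0 + 0 - 0 = 0
Gamma^2_{21} = 0 / (2 * 32) = 0

0


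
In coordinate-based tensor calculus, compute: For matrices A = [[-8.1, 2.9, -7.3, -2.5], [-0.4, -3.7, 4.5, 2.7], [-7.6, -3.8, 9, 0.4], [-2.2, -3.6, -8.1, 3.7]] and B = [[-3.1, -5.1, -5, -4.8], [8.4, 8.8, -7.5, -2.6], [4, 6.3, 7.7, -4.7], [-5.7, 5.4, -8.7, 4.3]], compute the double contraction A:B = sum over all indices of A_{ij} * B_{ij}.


A:B = sum over all i,j of A_{ij} * B_{ij}.
Row 1: -8.1*-3.1=25.11, 2.9*-5.1=-14.79, -7.3*-5=36.5, -2.5*-4.8=12 => row sum = 58.82
Row 2: -0.4*8.4=-3.36, -3.7*8.8=-32.56, 4.5*-7.5=-33.75, 2.7*-2.6=-7.02 => row sum = -76.69
Row 3: -7.6*4=-30.4, -3.8*6.3=-23.94, 9*7.7=69.3, 0.4*-4.7=-1.88 => row sum = 13.08
Row 4: -2.2*-5.7=12.54, -3.6*5.4=-19.44, -8.1*-8.7=70.47, 3.7*4.3=15.91 => row sum = 79.48
Total = 58.82 + -76.69 + 13.08 + 79.48 = 74.69

74.69


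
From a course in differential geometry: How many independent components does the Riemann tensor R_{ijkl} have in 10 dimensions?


The Riemann tensor in d dimensions has d^2(d^2 - 1)/12 independent components.
d = 10, so d^2 = 100
d^2 - 1 = 99
d^2(d^2 - 1) = 100 * 99 = 9900
Divide by 12: 9900 / 12 = 825

825


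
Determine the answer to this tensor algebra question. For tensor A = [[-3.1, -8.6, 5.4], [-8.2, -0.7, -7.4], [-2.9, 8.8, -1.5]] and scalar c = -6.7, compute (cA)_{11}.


Scalar multiplication: (cA)_{ij} = c * A_{ij}.
c = -6.7
A_{11} = -3.1
(cA)_{11} = -6.7 * -3.1 = 20.77

20.77


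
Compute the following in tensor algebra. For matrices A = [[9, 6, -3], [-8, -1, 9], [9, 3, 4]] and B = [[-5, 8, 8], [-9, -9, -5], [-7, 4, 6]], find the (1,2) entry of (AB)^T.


(AB)^T_{ij} = (AB)_{ji} = sum_k A_{jk} B_{ki}.
For i=1, j=2 we need (AB)_{21}:
A_{21} * B_{11} = -8 * -5 = 40
A_{22} * B_{21} = -1 * -9 = 9
A_{23} * B_{31} = 9 * -7 = -63
Sum = 40 + 9 + -63 = -14

-14


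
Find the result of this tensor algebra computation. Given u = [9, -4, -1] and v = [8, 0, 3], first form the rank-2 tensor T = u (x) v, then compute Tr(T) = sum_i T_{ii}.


The outer product gives T_{ij} = u_i v_j.
The trace (contraction) is Tr(T) = sum_i T_{ii} = sum_i u_i v_i.
Diagonal entries:
T_{11} = u_1 * v_1 = 9 * 8 = 72
T_{22} = u_2 * v_2 = -4 * 0 = 0
T_{33} = u_3 * v_3 = -1 * 3 = -3
Tr(T) = 72 + 0 + -3 = 69

69


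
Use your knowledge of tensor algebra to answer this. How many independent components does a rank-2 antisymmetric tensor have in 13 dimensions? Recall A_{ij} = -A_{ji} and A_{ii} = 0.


An antisymmetric rank-2 tensor satisfies A_{ij} = -A_{ji}, so diagonal entries are zero.
The independent components are the upper-triangular entries: C(n, 2) = n(n-1)/2.
n = 13
C(13, 2) = 13 * 12 / 2 = 156 / 2 = 78

78


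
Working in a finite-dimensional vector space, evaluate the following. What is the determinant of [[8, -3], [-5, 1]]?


For a 2x2 matrix [[a, b], [c, d]], det = a*d - b*c.
a = 8, b = -3, c = -5, d = 1
a*d = 8 * 1 = 8
b*c = -3 * -5 = 15
det = 8 - 15 = -7

-7


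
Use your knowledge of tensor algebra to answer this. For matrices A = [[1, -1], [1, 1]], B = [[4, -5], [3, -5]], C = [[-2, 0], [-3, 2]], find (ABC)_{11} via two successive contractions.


(ABC)_{11} = sum_m (AB)_{1m} C_{m1}. First compute row 1 of AB.
(AB)_{11} = 1*4 + -1*3 = 1
(AB)_{12} = 1*-5 + -1*-5 = 0
Now contract with column 1 of C:
(AB)_{11} * C_{11} = 1 * -2 = -2
(AB)_{12} * C_{21} = 0 * -3 = 0
(ABC)_{11} = -2 + 0 = -2

-2


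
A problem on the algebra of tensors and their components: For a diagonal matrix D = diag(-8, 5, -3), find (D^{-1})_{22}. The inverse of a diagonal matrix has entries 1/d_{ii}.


For a diagonal matrix, the inverse has entries (D^{-1})_{ii} = 1/d_{ii}.
The diagonal entries are: d_{11} = -8, d_{22} = 5, d_{33} = -3
We need (D^{-1})_{22} = 1/d_{22} = 1/5 = 1/5

1/5


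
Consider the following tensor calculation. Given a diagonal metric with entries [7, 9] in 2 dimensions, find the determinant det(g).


For a diagonal metric, the determinant is the product of diagonal entries.
Diagonal entries: 7, 9
det(g) = 7 * 9 = 63

63


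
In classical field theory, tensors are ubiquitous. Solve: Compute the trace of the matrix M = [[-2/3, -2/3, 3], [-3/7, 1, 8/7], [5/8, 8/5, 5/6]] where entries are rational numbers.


The trace is the sum of diagonal entries.
Diagonal: M[1,1] = -2/3, M[2,2] = 1, M[3,3] = 5/6
Tr(M) = -2/3 + 1 + 5/6
Computing step by step:
After adding M[1,1]: -2/3
After adding M[2,2]: 1/3
After adding M[3,3]: 7/6
Tr(M) = 7/6

7/6


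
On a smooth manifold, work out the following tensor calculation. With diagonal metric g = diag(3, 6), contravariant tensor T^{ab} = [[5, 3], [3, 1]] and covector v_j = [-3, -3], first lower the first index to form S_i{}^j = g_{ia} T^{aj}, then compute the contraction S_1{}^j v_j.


Step 1: lower the first index. For a diagonal metric, g_{ia} T^{aj} = g_{ii} T^{ij} (no sum on i).
g_{11} = 3
S_1{}^1 = 3 * T^{11} = 3 * 5 = 15
S_1{}^2 = 3 * T^{12} = 3 * 3 = 9
Step 2: contract S_1{}^j with v_j.
S_1{}^1 * v_1 = 15 * -3 = -45
S_1{}^2 * v_2 = 9 * -3 = -27
Result = -45 + -27 = -72

-72


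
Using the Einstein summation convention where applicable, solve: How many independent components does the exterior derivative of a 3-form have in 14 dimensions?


The exterior derivative of a p-form is a (p+1)-form.
Its number of independent components is C(n, p+1).
n = 14, p+1 = 4
C(14, 4) = 1001

1001


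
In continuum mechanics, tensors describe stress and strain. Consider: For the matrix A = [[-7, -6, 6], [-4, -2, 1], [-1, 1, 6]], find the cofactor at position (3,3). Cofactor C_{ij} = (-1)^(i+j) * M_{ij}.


To find cofactor C_{33}, delete row 3 and column 3.
The resulting 2x2 submatrix is: [[-7, -6], [-4, -2]]
Minor M_{33} = -7*-2 - -6*-4
  = 14 - 24 = -10
Sign = (-1)^(3+3) = (-1)^6 = 1
Cofactor C_{33} = 1 * -10 = -10

-10


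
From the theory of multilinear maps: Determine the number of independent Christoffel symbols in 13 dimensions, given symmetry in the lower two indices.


Christoffel symbols Gamma^k_{ij} are symmetric in i,j, so there are d * d(d+1)/2 independent symbols.
d = 13
d(d+1)/2 = 13 * 14 / 2 = 91
Total = 13 * 91 = 1183

1183


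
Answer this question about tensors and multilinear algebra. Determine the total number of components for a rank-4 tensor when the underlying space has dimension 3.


The number of components of a rank-r tensor in d dimensions is d^r.
Here d = 3 and r = 4.
3^4 = 81

81


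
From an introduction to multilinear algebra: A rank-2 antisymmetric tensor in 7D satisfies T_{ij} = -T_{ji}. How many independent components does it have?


An antisymmetric rank-2 tensor satisfies A_{ij} = -A_{ji}, so diagonal entries are zero.
The independent components are the upper-triangular entries: C(n, 2) = n(n-1)/2.
n = 7
C(7, 2) = 7 * 6 / 2 = 42 / 2 = 21

21


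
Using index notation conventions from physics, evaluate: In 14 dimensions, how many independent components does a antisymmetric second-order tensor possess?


A antisymmetric rank-2 tensor in d dimensions has d(d-1)/2 independent components.
d = 14
d(d-1)/2 = 14 * 13 / 2 = 182 / 2 = 91

91


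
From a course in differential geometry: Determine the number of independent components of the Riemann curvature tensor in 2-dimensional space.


The Riemann tensor in d dimensions has d^2(d^2 - 1)/12 independent components.
d = 2, so d^2 = 4
d^2 - 1 = 3
d^2(d^2 - 1) = 4 * 3 = 12
Divide by 12: 12 / 12 = 1

1


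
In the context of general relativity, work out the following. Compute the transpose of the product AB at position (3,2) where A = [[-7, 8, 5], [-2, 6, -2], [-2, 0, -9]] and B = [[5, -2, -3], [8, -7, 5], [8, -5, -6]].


(AB)^T_{ij} = (AB)_{ji} = sum_k A_{jk} B_{ki}.
For i=3, j=2 we need (AB)_{23}:
A_{21} * B_{13} = -2 * -3 = 6
A_{22} * B_{23} = 6 * 5 = 30
A_{23} * B_{33} = -2 * -6 = 12
Sum = 6 + 30 + 12 = 48

48


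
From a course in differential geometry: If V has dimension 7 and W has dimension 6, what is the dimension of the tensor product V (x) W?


The dimension of a tensor product is the product of dimensions.
dim(V) = 7, dim(W) = 6
dim(V (x) W) = 7 * 6 = 42

42


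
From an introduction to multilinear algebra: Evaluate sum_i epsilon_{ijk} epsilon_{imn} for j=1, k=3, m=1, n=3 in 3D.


Using the identity: epsilon_{ijk} epsilon_{imn} = delta_{jm} delta_{kn} - delta_{jn} delta_{km}.
delta_{11} = 1
delta_{33} = 1
delta_{13} = 0
delta_{31} = 0
Result = 1 * 1 - 0 * 0 = 1 - 0 = 1

1


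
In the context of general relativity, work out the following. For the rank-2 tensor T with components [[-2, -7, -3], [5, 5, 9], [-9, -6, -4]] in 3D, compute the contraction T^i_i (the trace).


The contraction (trace) of a rank-2 tensor is the sum of its diagonal elements.
Diagonal entries: A[1,1] = -2, A[2,2] = 5, A[3,3] = -4
Tr(A) = -2 + 5 + -4 = -1

-1


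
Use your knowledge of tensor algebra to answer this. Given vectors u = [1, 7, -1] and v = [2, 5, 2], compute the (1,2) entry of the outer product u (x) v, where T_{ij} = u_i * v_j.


The outer product entry T_{ij} = u_i * v_j.
We need i=1, j=2.
u_1 = 1, v_2 = 5
T_{1,2} = 1 * 5 = 5

5


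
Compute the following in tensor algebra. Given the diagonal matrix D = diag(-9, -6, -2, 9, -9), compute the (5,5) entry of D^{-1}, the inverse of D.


For a diagonal matrix, the inverse has entries (D^{-1})_{ii} = 1/d_{ii}.
The diagonal entries are: d_{11} = -9, d_{22} = -6, d_{33} = -2, d_{44} = 9, d_{55} = -9
We need (D^{-1})_{55} = 1/d_{55} = 1/-9 = -1/9

-1/9


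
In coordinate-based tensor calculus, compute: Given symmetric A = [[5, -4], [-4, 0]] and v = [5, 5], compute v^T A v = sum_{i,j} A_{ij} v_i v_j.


First compute Av:
(Av)_1 = 5*5 + -4*5 = 5
(Av)_2 = -4*5 + 0*5 = -20
Av = [5, -20]
Then v^T (Av) = 5*5 + 5*-20
= 25 + -100 = -75

-75


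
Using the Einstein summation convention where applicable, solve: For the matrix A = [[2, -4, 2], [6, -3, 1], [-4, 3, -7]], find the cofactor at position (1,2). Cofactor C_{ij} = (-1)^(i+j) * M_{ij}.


To find cofactor C_{12}, delete row 1 and column 2.
The resulting 2x2 submatrix is: [[6, 1], [-4, -7]]
Minor M_{12} = 6*-7 - 1*-4
  = -42 - -4 = -38
Sign = (-1)^(1+2) = (-1)^3 = -1
Cofactor C_{12} = -1 * -38 = 38

38


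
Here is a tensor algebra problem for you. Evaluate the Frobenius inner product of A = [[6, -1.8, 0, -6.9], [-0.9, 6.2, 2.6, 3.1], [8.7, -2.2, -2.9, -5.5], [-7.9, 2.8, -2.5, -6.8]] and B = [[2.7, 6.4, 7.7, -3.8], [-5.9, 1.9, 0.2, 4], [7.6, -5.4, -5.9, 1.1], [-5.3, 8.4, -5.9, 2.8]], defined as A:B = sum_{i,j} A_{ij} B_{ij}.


A:B = sum over all i,j of A_{ij} * B_{ij}.
Row 1: 6*2.7=16.2, -1.8*6.4=-11.52, 0*7.7=0, -6.9*-3.8=26.22 => row sum = 30.9
Row 2: -0.9*-5.9=5.31, 6.2*1.9=11.78, 2.6*0.2=0.52, 3.1*4=12.4 => row sum = 30.01
Row 3: 8.7*7.6=66.12, -2.2*-5.4=11.88, -2.9*-5.9=17.11, -5.5*1.1=-6.05 => row sum = 89.06
Row 4: -7.9*-5.3=41.87, 2.8*8.4=23.52, -2.5*-5.9=14.75, -6.8*2.8=-19.04 => row sum = 61.1
Total = 30.9 + 30.01 + 89.06 + 61.1 = 211.07

211.07


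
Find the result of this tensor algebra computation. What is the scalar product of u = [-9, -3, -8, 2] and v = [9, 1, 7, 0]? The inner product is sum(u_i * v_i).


The inner product u . v = sum of u_i * v_i.
Term-by-term: -9 * 9, -3 * 1, -8 * 7, 2 * 0
Products: -81, -3, -56, 0
Sum = -81 + -3 + -56 + 0 = -140

-140


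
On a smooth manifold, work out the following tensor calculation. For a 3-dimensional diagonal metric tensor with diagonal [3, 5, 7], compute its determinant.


For a diagonal metric, the determinant is the product of diagonal entries.
Diagonal entries: 3, 5, 7
det(g) = 3 * 5 * 7 = 105

105


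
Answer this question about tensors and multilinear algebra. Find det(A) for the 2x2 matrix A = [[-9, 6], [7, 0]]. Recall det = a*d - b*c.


For a 2x2 matrix [[a, b], [c, d]], det = a*d - b*c.
a = -9, b = 6, c = 7, d = 0
a*d = -9 * 0 = 0
b*c = 6 * 7 = 42
det = 0 - 42 = -42

-42


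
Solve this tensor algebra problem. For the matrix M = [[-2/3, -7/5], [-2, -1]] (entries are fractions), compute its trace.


The trace is the sum of diagonal entries.
Diagonal: M[1,1] = -2/3, M[2,2] = -1
Tr(M) = -2/3 + -1
Computing step by step:
After adding M[1,1]: -2/3
After adding M[2,2]: -5/3
Tr(M) = -5/3

-5/3


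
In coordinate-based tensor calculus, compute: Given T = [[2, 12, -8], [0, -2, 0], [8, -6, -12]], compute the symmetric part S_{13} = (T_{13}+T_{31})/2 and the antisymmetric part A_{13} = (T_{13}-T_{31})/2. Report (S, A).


T_{13} = -8
T_{31} = 8
S_{13} = (-8 + 8)/2 = 0/2 = 0
A_{13} = (-8 - 8)/2 = -16/2 = -8
Check: S + A = 0 + -8 = -8 = T_{13}.

(0, -8)


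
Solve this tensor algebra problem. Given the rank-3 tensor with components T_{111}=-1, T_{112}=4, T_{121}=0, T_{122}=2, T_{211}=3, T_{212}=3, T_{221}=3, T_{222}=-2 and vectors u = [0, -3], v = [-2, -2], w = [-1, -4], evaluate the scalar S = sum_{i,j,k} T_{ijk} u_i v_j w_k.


S = sum over i,j,k of T_{ijk} u_i v_j w_k. Expanding all 8 terms:
T_{111}*u_1*v_1*w_1 = -1*0*-2*-1 = 0  (running total: 0)
T_{112}*u_1*v_1*w_2 = 4*0*-2*-4 = 0  (running total: 0)
T_{121}*u_1*v_2*w_1 = 0*0*-2*-1 = 0  (running total: 0)
T_{122}*u_1*v_2*w_2 = 2*0*-2*-4 = 0  (running total: 0)
T_{211}*u_2*v_1*w_1 = 3*-3*-2*-1 = -18  (running total: -18)
T_{212}*u_2*v_1*w_2 = 3*-3*-2*-4 = -72  (running total: -90)
T_{221}*u_2*v_2*w_1 = 3*-3*-2*-1 = -18  (running total: -108)
T_{222}*u_2*v_2*w_2 = -2*-3*-2*-4 = 48  (running total: -60)
S = -60

-60


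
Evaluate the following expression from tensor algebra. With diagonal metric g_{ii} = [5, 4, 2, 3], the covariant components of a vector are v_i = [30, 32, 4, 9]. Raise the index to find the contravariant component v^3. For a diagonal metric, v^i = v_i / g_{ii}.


To raise an index with a diagonal metric: v^i = v_i / g_{ii}.
For index 3: v_3 = 4, g_{33} = 2
v^3 = 4 / 2 = 2

2


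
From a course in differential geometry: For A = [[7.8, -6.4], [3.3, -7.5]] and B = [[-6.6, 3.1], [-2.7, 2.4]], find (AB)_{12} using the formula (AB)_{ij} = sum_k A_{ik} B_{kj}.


(AB)_{ij} = sum_k A_{ik} B_{kj}.
For i=1, j=2:
A_{11} * B_{12} = 7.8 * 3.1 = 24.18
A_{12} * B_{22} = -6.4 * 2.4 = -15.36
Sum = 24.18 + -15.36 = 8.82

8.82


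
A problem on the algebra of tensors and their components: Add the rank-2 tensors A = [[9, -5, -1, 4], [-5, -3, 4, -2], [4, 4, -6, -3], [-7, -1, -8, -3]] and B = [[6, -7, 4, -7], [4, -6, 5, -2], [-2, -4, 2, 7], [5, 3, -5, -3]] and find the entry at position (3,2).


Tensor addition is component-wise: (A + B)_{ij} = A_{ij} + B_{ij}.
A_{32} = 4
B_{32} = -4
(A + B)_{32} = 4 + -4 = 0

0


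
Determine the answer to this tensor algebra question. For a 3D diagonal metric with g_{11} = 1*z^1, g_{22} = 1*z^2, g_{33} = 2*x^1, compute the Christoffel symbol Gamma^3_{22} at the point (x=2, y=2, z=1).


For a diagonal metric, Gamma^k_{ij} = (1/2) g^{kk} (dg_{ik}/dx_j + dg_{jk}/dx_i - dg_{ij}/dx_k).
The metric is diagonal, so g_{ab} = 0 for a != b.
At the given point: g_{11} = 1, g_{22} = 1, g_{33} = 4
g^{33} = 1/4
dg_{23}/dx_2 = 0 (off-diagonal)
dg_{23}/dx_2 = 0 (off-diagonal)
dg_{22}/dx_3 = dg_{22}/dx_3 = 2
Numerator = 0 + 0 - 2 = -2
Gamma^3_{22} = -2 / (2 * 4) = -1/4

-1/4


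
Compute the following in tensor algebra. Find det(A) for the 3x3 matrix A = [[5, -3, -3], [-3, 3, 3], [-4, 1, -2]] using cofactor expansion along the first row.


Expanding along the first row, det(A) = a11*M_11 - a12*M_12 + a13*M_13, where M_1j is the (1,j) minor.
Minor M_11 = 3*-2 - 3*1 = -9
Minor M_12 = -3*-2 - 3*-4 = 18
Minor M_13 = -3*1 - 3*-4 = 9
det = 5*(-9) - -3*(18) + -3*(9)
    = -45 - -54 + -27
    = -18

-18


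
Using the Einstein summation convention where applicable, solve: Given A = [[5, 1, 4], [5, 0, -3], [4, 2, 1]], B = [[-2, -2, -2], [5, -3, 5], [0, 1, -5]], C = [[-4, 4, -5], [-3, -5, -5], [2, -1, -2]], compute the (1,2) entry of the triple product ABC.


(ABC)_{12} = sum_m (AB)_{1m} C_{m2}. First compute row 1 of AB.
(AB)_{11} = 5*-2 + 1*5 + 4*0 = -5
(AB)_{12} = 5*-2 + 1*-3 + 4*1 = -9
(AB)_{13} = 5*-2 + 1*5 + 4*-5 = -25
Now contract with column 2 of C:
(AB)_{11} * C_{12} = -5 * 4 = -20
(AB)_{12} * C_{22} = -9 * -5 = 45
(AB)_{13} * C_{32} = -25 * -1 = 25
(ABC)_{12} = -20 + 45 + 25 = 50

50


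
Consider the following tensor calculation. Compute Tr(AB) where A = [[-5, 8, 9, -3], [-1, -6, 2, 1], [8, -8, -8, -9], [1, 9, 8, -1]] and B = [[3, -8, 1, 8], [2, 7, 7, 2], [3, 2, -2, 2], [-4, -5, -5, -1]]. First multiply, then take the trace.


Tr(AB) = sum_i (AB)_{ii} where (AB)_{ii} = sum_k A_{ik} B_{ki}.
(AB)_{11} = -5*3 + 8*2 + 9*3 + -3*-4 = 40
(AB)_{22} = -1*-8 + -6*7 + 2*2 + 1*-5 = -35
(AB)_{33} = 8*1 + -8*7 + -8*-2 + -9*-5 = 13
(AB)_{44} = 1*8 + 9*2 + 8*2 + -1*-1 = 43
Tr(AB) = 40 + -35 + 13 + 43 = 61

61


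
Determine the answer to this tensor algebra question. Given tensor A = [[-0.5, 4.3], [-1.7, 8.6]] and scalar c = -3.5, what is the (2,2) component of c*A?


Scalar multiplication: (cA)_{ij} = c * A_{ij}.
c = -3.5
A_{22} = 8.6
(cA)_{22} = -3.5 * 8.6 = -30.1

-30.1


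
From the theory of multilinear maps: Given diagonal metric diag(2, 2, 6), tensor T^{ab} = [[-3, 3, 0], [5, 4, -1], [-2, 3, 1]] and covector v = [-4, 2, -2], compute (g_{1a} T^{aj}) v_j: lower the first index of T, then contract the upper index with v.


Step 1: lower the first index. For a diagonal metric, g_{ia} T^{aj} = g_{ii} T^{ij} (no sum on i).
g_{11} = 2
S_1{}^1 = 2 * T^{11} = 2 * -3 = -6
S_1{}^2 = 2 * T^{12} = 2 * 3 = 6
S_1{}^3 = 2 * T^{13} = 2 * 0 = 0
Step 2: contract S_1{}^j with v_j.
S_1{}^1 * v_1 = -6 * -4 = 24
S_1{}^2 * v_2 = 6 * 2 = 12
S_1{}^3 * v_3 = 0 * -2 = 0
Result = 24 + 12 + 0 = 36

36


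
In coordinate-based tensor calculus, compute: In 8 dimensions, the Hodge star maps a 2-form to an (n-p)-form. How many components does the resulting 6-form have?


The Hodge dual of a p-form on an n-dimensional manifold is an (n-p)-form.
n = 8, p = 2, so dual degree = 8 - 2 = 6
The number of components is C(n, n-p) = C(8, 6) = 28

28


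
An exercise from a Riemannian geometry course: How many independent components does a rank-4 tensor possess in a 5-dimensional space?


The number of components of a rank-r tensor in d dimensions is d^r.
Here d = 5 and r = 4.
5^4 = 625

625


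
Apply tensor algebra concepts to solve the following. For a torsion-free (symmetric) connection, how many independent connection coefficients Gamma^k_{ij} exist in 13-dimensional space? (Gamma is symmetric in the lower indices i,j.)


Christoffel symbols Gamma^k_{ij} are symmetric in i,j, so there are d * d(d+1)/2 independent symbols.
d = 13
d(d+1)/2 = 13 * 14 / 2 = 91
Total = 13 * 91 = 1183

1183


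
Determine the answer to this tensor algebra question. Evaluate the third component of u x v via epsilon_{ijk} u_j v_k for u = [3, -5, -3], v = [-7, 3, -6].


(u x v)_3 = sum_{j,k} epsilon_{3jk} u_j v_k. Only permutations of (1,2,3) contribute; the two non-zero terms are:
eps_{312} u_1 v_2 = 1 * 3 * 3 = 9
eps_{321} u_2 v_1 = -1 * -5 * -7 = -35
(u x v)_3 = -26

-26


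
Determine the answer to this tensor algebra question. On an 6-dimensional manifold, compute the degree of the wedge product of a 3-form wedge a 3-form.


The degree of a wedge product is the sum of the degrees of the individual forms.
Degrees: 3, 3
Total degree = 3 + 3 = 6

6
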